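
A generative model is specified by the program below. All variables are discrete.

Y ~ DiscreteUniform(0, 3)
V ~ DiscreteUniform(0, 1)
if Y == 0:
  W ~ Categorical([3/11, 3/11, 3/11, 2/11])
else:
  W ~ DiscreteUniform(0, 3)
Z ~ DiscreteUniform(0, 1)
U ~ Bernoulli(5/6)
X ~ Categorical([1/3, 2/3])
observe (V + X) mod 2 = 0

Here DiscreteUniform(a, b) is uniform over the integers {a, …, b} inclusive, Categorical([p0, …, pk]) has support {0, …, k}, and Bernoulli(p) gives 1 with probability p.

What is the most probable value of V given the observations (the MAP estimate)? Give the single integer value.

Enumerate traces; 128 have nonzero weight after conditioning:
  (Y=0, V=0, W=0, Z=0, U=0, X=0) weight 1/1056
  (Y=0, V=0, W=0, Z=0, U=1, X=0) weight 5/1056
  (Y=0, V=0, W=0, Z=1, U=0, X=0) weight 1/1056
  (Y=0, V=0, W=0, Z=1, U=1, X=0) weight 5/1056
  (Y=0, V=0, W=1, Z=0, U=0, X=0) weight 1/1056
  (Y=0, V=0, W=1, Z=0, U=1, X=0) weight 5/1056
  (Y=0, V=0, W=1, Z=1, U=0, X=0) weight 1/1056
  (Y=0, V=0, W=1, Z=1, U=1, X=0) weight 5/1056
  (Y=0, V=1, W=0, Z=0, U=0, X=1) weight 1/528
  … 119 more
Group by V:
  weight(V=0) = 1/6
  weight(V=1) = 1/3
Total weight = 1/6 + 1/3 = 1/2
P(V=0 | obs) = 1/6 / 1/2 = 1/3
P(V=1 | obs) = 1/3 / 1/2 = 2/3
argmax = 1

argmax_v P(V = v | obs) = 1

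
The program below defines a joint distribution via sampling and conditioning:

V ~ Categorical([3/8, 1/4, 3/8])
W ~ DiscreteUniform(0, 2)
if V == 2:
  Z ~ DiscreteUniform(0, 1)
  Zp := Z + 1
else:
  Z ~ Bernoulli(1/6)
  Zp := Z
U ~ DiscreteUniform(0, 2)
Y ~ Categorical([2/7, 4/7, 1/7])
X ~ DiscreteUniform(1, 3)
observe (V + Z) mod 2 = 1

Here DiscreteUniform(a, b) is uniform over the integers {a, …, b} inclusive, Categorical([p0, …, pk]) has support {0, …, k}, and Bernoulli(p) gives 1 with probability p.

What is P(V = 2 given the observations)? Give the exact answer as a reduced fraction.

P(V = 2 | obs) = 9/22

Enumerate traces; 243 have nonzero weight after conditioning:
  (V=0, W=0, Z=1, U=0, Y=0, X=1) weight 1/1512
  (V=0, W=0, Z=1, U=0, Y=0, X=2) weight 1/1512
  (V=0, W=0, Z=1, U=0, Y=0, X=3) weight 1/1512
  (V=0, W=0, Z=1, U=0, Y=1, X=1) weight 1/756
  (V=0, W=0, Z=1, U=0, Y=1, X=2) weight 1/756
  (V=0, W=0, Z=1, U=0, Y=1, X=3) weight 1/756
  (V=0, W=0, Z=1, U=0, Y=2, X=1) weight 1/3024
  (V=0, W=0, Z=1, U=0, Y=2, X=2) weight 1/3024
  (V=1, W=0, Z=0, U=0, Y=0, X=1) weight 5/2268
  (V=2, W=0, Z=1, U=0, Y=0, X=1) weight 1/504
  … 233 more
Group by V:
  weight(V=0) = 1/16
  weight(V=1) = 5/24
  weight(V=2) = 3/16
Total weight = 1/16 + 5/24 + 3/16 = 11/24
P(V=0 | obs) = 1/16 / 11/24 = 3/22
P(V=1 | obs) = 5/24 / 11/24 = 5/11
P(V=2 | obs) = 3/16 / 11/24 = 9/22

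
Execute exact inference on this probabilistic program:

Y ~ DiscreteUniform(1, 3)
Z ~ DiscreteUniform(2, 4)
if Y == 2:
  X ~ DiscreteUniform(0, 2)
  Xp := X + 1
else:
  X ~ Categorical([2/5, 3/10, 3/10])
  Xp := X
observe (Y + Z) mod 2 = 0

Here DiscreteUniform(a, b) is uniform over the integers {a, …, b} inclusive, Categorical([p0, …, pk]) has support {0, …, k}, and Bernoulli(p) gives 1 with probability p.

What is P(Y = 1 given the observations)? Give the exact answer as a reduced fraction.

Enumerate traces; 12 have nonzero weight after conditioning:
  (Y=1, Z=3, X=0) weight 2/45
  (Y=1, Z=3, X=1) weight 1/30
  (Y=1, Z=3, X=2) weight 1/30
  (Y=2, Z=2, X=0) weight 1/27
  (Y=2, Z=2, X=1) weight 1/27
  (Y=2, Z=2, X=2) weight 1/27
  (Y=2, Z=4, X=0) weight 1/27
  (Y=2, Z=4, X=1) weight 1/27
  (Y=3, Z=3, X=0) weight 2/45
  … 3 more
Group by Y:
  weight(Y=1) = 1/9
  weight(Y=2) = 2/9
  weight(Y=3) = 1/9
Total weight = 1/9 + 2/9 + 1/9 = 4/9
P(Y=1 | obs) = 1/9 / 4/9 = 1/4
P(Y=2 | obs) = 2/9 / 4/9 = 1/2
P(Y=3 | obs) = 1/9 / 4/9 = 1/4

P(Y = 1 | obs) = 1/4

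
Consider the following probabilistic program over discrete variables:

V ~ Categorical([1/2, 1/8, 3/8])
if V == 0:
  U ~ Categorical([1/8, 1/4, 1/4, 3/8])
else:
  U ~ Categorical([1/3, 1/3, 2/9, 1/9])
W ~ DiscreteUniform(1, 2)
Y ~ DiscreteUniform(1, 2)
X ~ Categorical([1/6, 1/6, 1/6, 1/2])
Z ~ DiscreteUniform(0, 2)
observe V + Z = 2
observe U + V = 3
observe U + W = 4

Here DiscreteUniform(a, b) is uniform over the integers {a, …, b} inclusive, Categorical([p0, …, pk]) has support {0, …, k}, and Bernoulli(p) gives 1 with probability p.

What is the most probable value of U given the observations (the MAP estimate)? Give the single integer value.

argmax_v P(U = v | obs) = 3

Enumerate traces; 16 have nonzero weight after conditioning:
  (V=0, U=3, W=1, Y=1, X=0, Z=2) weight 1/384
  (V=0, U=3, W=1, Y=1, X=1, Z=2) weight 1/384
  (V=0, U=3, W=1, Y=1, X=2, Z=2) weight 1/384
  (V=0, U=3, W=1, Y=1, X=3, Z=2) weight 1/128
  (V=0, U=3, W=1, Y=2, X=0, Z=2) weight 1/384
  (V=0, U=3, W=1, Y=2, X=1, Z=2) weight 1/384
  (V=0, U=3, W=1, Y=2, X=2, Z=2) weight 1/384
  (V=0, U=3, W=1, Y=2, X=3, Z=2) weight 1/128
  (V=1, U=2, W=2, Y=1, X=0, Z=1) weight 1/2592
  … 7 more
Group by U:
  weight(U=2) = 1/216
  weight(U=3) = 1/32
Total weight = 1/216 + 1/32 = 31/864
P(U=2 | obs) = 1/216 / 31/864 = 4/31
P(U=3 | obs) = 1/32 / 31/864 = 27/31
argmax = 3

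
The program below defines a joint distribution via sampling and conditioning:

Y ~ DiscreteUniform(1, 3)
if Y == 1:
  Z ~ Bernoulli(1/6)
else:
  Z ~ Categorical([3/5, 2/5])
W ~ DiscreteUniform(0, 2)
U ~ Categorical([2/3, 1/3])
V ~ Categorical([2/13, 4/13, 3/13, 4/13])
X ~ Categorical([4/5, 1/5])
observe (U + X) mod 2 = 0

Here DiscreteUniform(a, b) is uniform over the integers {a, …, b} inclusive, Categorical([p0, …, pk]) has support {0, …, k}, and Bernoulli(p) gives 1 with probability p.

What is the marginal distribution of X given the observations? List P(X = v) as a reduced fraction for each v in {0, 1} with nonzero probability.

P(X=0) = 8/9, P(X=1) = 1/9

Enumerate traces; 144 have nonzero weight after conditioning:
  (Y=1, Z=0, W=0, U=0, V=0, X=0) weight 8/1053
  (Y=1, Z=0, W=0, U=0, V=1, X=0) weight 16/1053
  (Y=1, Z=0, W=0, U=0, V=2, X=0) weight 4/351
  (Y=1, Z=0, W=0, U=0, V=3, X=0) weight 16/1053
  (Y=1, Z=0, W=0, U=1, V=0, X=1) weight 1/1053
  (Y=1, Z=0, W=0, U=1, V=1, X=1) weight 2/1053
  (Y=1, Z=0, W=0, U=1, V=2, X=1) weight 1/702
  (Y=1, Z=0, W=0, U=1, V=3, X=1) weight 2/1053
  … 136 more
Group by X:
  weight(X=0) = 8/15
  weight(X=1) = 1/15
Total weight = 8/15 + 1/15 = 3/5
P(X=0 | obs) = 8/15 / 3/5 = 8/9
P(X=1 | obs) = 1/15 / 3/5 = 1/9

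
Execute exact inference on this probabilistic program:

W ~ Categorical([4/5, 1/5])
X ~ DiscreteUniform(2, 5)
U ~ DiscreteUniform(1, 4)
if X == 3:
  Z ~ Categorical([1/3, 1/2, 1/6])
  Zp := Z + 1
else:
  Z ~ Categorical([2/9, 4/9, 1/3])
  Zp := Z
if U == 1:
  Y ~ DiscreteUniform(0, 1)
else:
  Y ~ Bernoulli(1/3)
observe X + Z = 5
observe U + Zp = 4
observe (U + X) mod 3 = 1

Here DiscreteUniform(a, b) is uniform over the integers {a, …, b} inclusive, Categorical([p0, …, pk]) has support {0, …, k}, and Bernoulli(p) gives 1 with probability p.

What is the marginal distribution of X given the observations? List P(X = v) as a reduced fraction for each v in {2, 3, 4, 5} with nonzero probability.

Enumerate traces; 8 have nonzero weight after conditioning:
  (W=0, X=3, U=1, Z=2, Y=0) weight 1/240
  (W=0, X=3, U=1, Z=2, Y=1) weight 1/240
  (W=0, X=4, U=3, Z=1, Y=0) weight 2/135
  (W=0, X=4, U=3, Z=1, Y=1) weight 1/135
  (W=1, X=3, U=1, Z=2, Y=0) weight 1/960
  (W=1, X=3, U=1, Z=2, Y=1) weight 1/960
  (W=1, X=4, U=3, Z=1, Y=0) weight 1/270
  (W=1, X=4, U=3, Z=1, Y=1) weight 1/540
Group by X:
  weight(X=3) = 1/96
  weight(X=4) = 1/36
Total weight = 1/96 + 1/36 = 11/288
P(X=3 | obs) = 1/96 / 11/288 = 3/11
P(X=4 | obs) = 1/36 / 11/288 = 8/11

P(X=3) = 3/11, P(X=4) = 8/11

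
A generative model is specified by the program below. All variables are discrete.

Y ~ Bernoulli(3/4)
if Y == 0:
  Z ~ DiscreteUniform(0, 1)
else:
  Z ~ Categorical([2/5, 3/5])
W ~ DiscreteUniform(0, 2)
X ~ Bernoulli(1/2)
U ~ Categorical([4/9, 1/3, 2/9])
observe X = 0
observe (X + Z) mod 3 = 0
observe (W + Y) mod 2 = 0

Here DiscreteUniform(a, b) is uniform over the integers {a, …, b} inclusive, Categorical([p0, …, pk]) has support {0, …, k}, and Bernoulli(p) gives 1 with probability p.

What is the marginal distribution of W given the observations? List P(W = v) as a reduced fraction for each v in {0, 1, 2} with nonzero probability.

P(W=0) = 5/22, P(W=1) = 6/11, P(W=2) = 5/22

Enumerate traces; 9 have nonzero weight after conditioning:
  (Y=0, Z=0, W=0, X=0, U=0) weight 1/108
  (Y=0, Z=0, W=0, X=0, U=1) weight 1/144
  (Y=0, Z=0, W=0, X=0, U=2) weight 1/216
  (Y=0, Z=0, W=2, X=0, U=0) weight 1/108
  (Y=0, Z=0, W=2, X=0, U=1) weight 1/144
  (Y=0, Z=0, W=2, X=0, U=2) weight 1/216
  (Y=1, Z=0, W=1, X=0, U=0) weight 1/45
  (Y=1, Z=0, W=1, X=0, U=1) weight 1/60
  … 1 more
Group by W:
  weight(W=0) = 1/48
  weight(W=1) = 1/20
  weight(W=2) = 1/48
Total weight = 1/48 + 1/20 + 1/48 = 11/120
P(W=0 | obs) = 1/48 / 11/120 = 5/22
P(W=1 | obs) = 1/20 / 11/120 = 6/11
P(W=2 | obs) = 1/48 / 11/120 = 5/22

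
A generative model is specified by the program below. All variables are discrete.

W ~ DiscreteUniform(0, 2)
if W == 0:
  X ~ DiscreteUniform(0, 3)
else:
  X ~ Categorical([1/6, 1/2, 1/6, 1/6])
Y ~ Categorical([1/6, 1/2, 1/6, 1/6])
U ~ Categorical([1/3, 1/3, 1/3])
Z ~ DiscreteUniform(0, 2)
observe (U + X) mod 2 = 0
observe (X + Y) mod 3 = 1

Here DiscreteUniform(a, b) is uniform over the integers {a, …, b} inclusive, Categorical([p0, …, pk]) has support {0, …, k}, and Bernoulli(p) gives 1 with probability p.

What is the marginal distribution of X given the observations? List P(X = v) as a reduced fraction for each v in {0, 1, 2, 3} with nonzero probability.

Enumerate traces; 63 have nonzero weight after conditioning:
  (W=0, X=0, Y=1, U=0, Z=0) weight 1/216
  (W=0, X=0, Y=1, U=0, Z=1) weight 1/216
  (W=0, X=0, Y=1, U=0, Z=2) weight 1/216
  (W=0, X=0, Y=1, U=2, Z=0) weight 1/216
  (W=0, X=0, Y=1, U=2, Z=1) weight 1/216
  (W=0, X=0, Y=1, U=2, Z=2) weight 1/216
  (W=0, X=1, Y=0, U=1, Z=0) weight 1/648
  (W=0, X=1, Y=0, U=1, Z=1) weight 1/648
  (W=0, X=2, Y=2, U=0, Z=0) weight 1/648
  (W=0, X=3, Y=1, U=1, Z=0) weight 1/216
  … 53 more
Group by X:
  weight(X=0) = 7/108
  weight(X=1) = 5/108
  weight(X=2) = 7/324
  weight(X=3) = 7/216
Total weight = 7/108 + 5/108 + 7/324 + 7/216 = 107/648
P(X=0 | obs) = 7/108 / 107/648 = 42/107
P(X=1 | obs) = 5/108 / 107/648 = 30/107
P(X=2 | obs) = 7/324 / 107/648 = 14/107
P(X=3 | obs) = 7/216 / 107/648 = 21/107

P(X=0) = 42/107, P(X=1) = 30/107, P(X=2) = 14/107, P(X=3) = 21/107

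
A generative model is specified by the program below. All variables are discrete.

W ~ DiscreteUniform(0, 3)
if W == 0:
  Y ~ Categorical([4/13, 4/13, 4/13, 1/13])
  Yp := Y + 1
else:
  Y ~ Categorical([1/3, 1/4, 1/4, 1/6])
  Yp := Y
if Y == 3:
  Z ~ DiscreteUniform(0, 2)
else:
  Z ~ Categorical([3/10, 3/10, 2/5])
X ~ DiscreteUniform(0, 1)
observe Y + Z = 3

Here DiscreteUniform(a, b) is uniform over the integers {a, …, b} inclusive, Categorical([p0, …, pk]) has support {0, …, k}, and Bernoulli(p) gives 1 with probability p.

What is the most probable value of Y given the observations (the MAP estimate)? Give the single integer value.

argmax_v P(Y = v | obs) = 1

Enumerate traces; 24 have nonzero weight after conditioning:
  (W=0, Y=1, Z=2, X=0) weight 1/65
  (W=0, Y=1, Z=2, X=1) weight 1/65
  (W=0, Y=2, Z=1, X=0) weight 3/260
  (W=0, Y=2, Z=1, X=1) weight 3/260
  (W=0, Y=3, Z=0, X=0) weight 1/312
  (W=0, Y=3, Z=0, X=1) weight 1/312
  (W=1, Y=1, Z=2, X=0) weight 1/80
  (W=1, Y=1, Z=2, X=1) weight 1/80
  … 16 more
Group by Y:
  weight(Y=1) = 11/104
  weight(Y=2) = 33/416
  weight(Y=3) = 5/104
Total weight = 11/104 + 33/416 + 5/104 = 97/416
P(Y=1 | obs) = 11/104 / 97/416 = 44/97
P(Y=2 | obs) = 33/416 / 97/416 = 33/97
P(Y=3 | obs) = 5/104 / 97/416 = 20/97
argmax = 1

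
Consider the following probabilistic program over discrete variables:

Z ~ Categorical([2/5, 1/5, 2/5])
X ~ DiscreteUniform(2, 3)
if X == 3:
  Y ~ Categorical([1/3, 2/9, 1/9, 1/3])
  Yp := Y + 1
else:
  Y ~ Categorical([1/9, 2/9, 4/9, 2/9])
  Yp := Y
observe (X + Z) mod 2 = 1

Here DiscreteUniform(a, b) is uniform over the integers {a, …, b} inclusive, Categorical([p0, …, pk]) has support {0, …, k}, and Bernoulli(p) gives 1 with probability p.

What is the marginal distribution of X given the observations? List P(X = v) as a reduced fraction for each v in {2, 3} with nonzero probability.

P(X=2) = 1/5, P(X=3) = 4/5

Enumerate traces; 12 have nonzero weight after conditioning:
  (Z=0, X=3, Y=0) weight 1/15
  (Z=0, X=3, Y=1) weight 2/45
  (Z=0, X=3, Y=2) weight 1/45
  (Z=0, X=3, Y=3) weight 1/15
  (Z=1, X=2, Y=0) weight 1/90
  (Z=1, X=2, Y=1) weight 1/45
  (Z=1, X=2, Y=2) weight 2/45
  (Z=1, X=2, Y=3) weight 1/45
  … 4 more
Group by X:
  weight(X=2) = 1/10
  weight(X=3) = 2/5
Total weight = 1/10 + 2/5 = 1/2
P(X=2 | obs) = 1/10 / 1/2 = 1/5
P(X=3 | obs) = 2/5 / 1/2 = 4/5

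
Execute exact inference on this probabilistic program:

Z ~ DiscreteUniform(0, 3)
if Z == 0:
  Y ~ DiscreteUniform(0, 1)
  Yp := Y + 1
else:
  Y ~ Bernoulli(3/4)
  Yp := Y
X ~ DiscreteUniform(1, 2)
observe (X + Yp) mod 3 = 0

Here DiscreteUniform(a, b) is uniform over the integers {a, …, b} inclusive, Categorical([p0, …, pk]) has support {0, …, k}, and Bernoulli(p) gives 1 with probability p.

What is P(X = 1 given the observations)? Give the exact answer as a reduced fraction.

Enumerate traces; 5 have nonzero weight after conditioning:
  (Z=0, Y=0, X=2) weight 1/16
  (Z=0, Y=1, X=1) weight 1/16
  (Z=1, Y=1, X=2) weight 3/32
  (Z=2, Y=1, X=2) weight 3/32
  (Z=3, Y=1, X=2) weight 3/32
Group by X:
  weight(X=1) = 1/16
  weight(X=2) = 11/32
Total weight = 1/16 + 11/32 = 13/32
P(X=1 | obs) = 1/16 / 13/32 = 2/13
P(X=2 | obs) = 11/32 / 13/32 = 11/13

P(X = 1 | obs) = 2/13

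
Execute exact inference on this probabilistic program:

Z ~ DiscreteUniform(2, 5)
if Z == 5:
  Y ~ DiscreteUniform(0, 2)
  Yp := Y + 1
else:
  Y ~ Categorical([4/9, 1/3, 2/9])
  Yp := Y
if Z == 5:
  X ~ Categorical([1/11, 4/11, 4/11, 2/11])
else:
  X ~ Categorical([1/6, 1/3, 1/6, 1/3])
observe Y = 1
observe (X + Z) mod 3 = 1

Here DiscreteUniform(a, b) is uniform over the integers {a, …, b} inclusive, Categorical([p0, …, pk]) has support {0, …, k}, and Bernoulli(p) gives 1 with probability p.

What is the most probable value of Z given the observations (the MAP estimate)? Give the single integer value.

argmax_v P(Z = v | obs) = 4

Enumerate traces; 5 have nonzero weight after conditioning:
  (Z=2, Y=1, X=2) weight 1/72
  (Z=3, Y=1, X=1) weight 1/36
  (Z=4, Y=1, X=0) weight 1/72
  (Z=4, Y=1, X=3) weight 1/36
  (Z=5, Y=1, X=2) weight 1/33
Group by Z:
  weight(Z=2) = 1/72
  weight(Z=3) = 1/36
  weight(Z=4) = 1/24
  weight(Z=5) = 1/33
Total weight = 1/72 + 1/36 + 1/24 + 1/33 = 5/44
P(Z=2 | obs) = 1/72 / 5/44 = 11/90
P(Z=3 | obs) = 1/36 / 5/44 = 11/45
P(Z=4 | obs) = 1/24 / 5/44 = 11/30
P(Z=5 | obs) = 1/33 / 5/44 = 4/15
argmax = 4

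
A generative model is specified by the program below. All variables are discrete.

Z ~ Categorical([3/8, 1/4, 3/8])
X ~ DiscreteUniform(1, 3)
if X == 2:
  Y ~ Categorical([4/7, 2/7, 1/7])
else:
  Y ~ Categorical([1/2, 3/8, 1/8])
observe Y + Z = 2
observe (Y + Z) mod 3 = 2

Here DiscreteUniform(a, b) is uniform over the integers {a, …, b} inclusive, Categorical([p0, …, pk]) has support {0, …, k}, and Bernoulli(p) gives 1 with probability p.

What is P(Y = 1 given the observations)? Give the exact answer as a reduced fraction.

P(Y = 1 | obs) = 58/223

Enumerate traces; 9 have nonzero weight after conditioning:
  (Z=0, X=1, Y=2) weight 1/64
  (Z=0, X=2, Y=2) weight 1/56
  (Z=0, X=3, Y=2) weight 1/64
  (Z=1, X=1, Y=1) weight 1/32
  (Z=1, X=2, Y=1) weight 1/42
  (Z=1, X=3, Y=1) weight 1/32
  (Z=2, X=1, Y=0) weight 1/16
  (Z=2, X=2, Y=0) weight 1/14
  … 1 more
Group by Y:
  weight(Y=0) = 11/56
  weight(Y=1) = 29/336
  weight(Y=2) = 11/224
Total weight = 11/56 + 29/336 + 11/224 = 223/672
P(Y=0 | obs) = 11/56 / 223/672 = 132/223
P(Y=1 | obs) = 29/336 / 223/672 = 58/223
P(Y=2 | obs) = 11/224 / 223/672 = 33/223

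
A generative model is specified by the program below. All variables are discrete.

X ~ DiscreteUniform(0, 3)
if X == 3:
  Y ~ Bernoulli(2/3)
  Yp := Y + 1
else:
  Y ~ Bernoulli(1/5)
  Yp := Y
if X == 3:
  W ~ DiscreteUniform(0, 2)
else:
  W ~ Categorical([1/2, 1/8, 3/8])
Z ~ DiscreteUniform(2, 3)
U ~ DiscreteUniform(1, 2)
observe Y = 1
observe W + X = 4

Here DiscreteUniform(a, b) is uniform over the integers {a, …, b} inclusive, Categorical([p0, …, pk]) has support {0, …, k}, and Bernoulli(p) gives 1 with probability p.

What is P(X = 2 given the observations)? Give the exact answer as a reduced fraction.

P(X = 2 | obs) = 27/107

Enumerate traces; 8 have nonzero weight after conditioning:
  (X=2, Y=1, W=2, Z=2, U=1) weight 3/640
  (X=2, Y=1, W=2, Z=2, U=2) weight 3/640
  (X=2, Y=1, W=2, Z=3, U=1) weight 3/640
  (X=2, Y=1, W=2, Z=3, U=2) weight 3/640
  (X=3, Y=1, W=1, Z=2, U=1) weight 1/72
  (X=3, Y=1, W=1, Z=2, U=2) weight 1/72
  (X=3, Y=1, W=1, Z=3, U=1) weight 1/72
  (X=3, Y=1, W=1, Z=3, U=2) weight 1/72
Group by X:
  weight(X=2) = 3/160
  weight(X=3) = 1/18
Total weight = 3/160 + 1/18 = 107/1440
P(X=2 | obs) = 3/160 / 107/1440 = 27/107
P(X=3 | obs) = 1/18 / 107/1440 = 80/107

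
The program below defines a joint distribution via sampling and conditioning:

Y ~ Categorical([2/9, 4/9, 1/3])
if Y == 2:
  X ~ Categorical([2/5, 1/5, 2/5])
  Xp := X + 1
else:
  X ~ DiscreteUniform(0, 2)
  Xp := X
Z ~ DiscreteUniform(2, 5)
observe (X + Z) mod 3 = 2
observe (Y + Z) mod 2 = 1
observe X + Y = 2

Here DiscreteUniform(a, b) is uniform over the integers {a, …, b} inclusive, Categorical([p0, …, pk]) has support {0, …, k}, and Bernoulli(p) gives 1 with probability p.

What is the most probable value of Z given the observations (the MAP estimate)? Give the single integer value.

Enumerate traces; 3 have nonzero weight after conditioning:
  (Y=0, X=2, Z=3) weight 1/54
  (Y=1, X=1, Z=4) weight 1/27
  (Y=2, X=0, Z=5) weight 1/30
Group by Z:
  weight(Z=3) = 1/54
  weight(Z=4) = 1/27
  weight(Z=5) = 1/30
Total weight = 1/54 + 1/27 + 1/30 = 4/45
P(Z=3 | obs) = 1/54 / 4/45 = 5/24
P(Z=4 | obs) = 1/27 / 4/45 = 5/12
P(Z=5 | obs) = 1/30 / 4/45 = 3/8
argmax = 4

argmax_v P(Z = v | obs) = 4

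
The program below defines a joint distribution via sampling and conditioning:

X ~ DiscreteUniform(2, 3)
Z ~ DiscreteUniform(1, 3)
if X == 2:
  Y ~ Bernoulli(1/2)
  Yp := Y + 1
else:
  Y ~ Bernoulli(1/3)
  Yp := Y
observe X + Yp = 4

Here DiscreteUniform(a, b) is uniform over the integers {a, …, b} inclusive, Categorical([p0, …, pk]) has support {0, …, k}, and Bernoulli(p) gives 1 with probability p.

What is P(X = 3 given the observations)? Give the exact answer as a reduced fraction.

P(X = 3 | obs) = 2/5

Enumerate traces; 6 have nonzero weight after conditioning:
  (X=2, Z=1, Y=1) weight 1/12
  (X=2, Z=2, Y=1) weight 1/12
  (X=2, Z=3, Y=1) weight 1/12
  (X=3, Z=1, Y=1) weight 1/18
  (X=3, Z=2, Y=1) weight 1/18
  (X=3, Z=3, Y=1) weight 1/18
Group by X:
  weight(X=2) = 1/4
  weight(X=3) = 1/6
Total weight = 1/4 + 1/6 = 5/12
P(X=2 | obs) = 1/4 / 5/12 = 3/5
P(X=3 | obs) = 1/6 / 5/12 = 2/5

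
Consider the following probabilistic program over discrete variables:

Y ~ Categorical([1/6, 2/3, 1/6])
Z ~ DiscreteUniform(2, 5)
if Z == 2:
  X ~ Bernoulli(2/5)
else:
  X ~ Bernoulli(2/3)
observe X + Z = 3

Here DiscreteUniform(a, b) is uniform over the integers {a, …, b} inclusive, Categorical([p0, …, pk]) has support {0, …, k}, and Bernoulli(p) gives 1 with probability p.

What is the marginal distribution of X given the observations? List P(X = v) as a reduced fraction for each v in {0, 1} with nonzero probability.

P(X=0) = 5/11, P(X=1) = 6/11

Enumerate traces; 6 have nonzero weight after conditioning:
  (Y=0, Z=2, X=1) weight 1/60
  (Y=0, Z=3, X=0) weight 1/72
  (Y=1, Z=2, X=1) weight 1/15
  (Y=1, Z=3, X=0) weight 1/18
  (Y=2, Z=2, X=1) weight 1/60
  (Y=2, Z=3, X=0) weight 1/72
Group by X:
  weight(X=0) = 1/12
  weight(X=1) = 1/10
Total weight = 1/12 + 1/10 = 11/60
P(X=0 | obs) = 1/12 / 11/60 = 5/11
P(X=1 | obs) = 1/10 / 11/60 = 6/11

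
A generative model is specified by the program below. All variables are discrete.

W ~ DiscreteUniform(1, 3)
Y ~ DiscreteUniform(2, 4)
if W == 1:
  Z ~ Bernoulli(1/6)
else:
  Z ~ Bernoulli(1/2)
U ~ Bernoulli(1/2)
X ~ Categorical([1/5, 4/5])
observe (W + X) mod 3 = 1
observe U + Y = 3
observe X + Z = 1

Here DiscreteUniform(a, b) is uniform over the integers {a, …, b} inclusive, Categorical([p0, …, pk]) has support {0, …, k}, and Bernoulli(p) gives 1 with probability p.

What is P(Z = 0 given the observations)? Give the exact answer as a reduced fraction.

Enumerate traces; 4 have nonzero weight after conditioning:
  (W=1, Y=2, Z=1, U=1, X=0) weight 1/540
  (W=1, Y=3, Z=1, U=0, X=0) weight 1/540
  (W=3, Y=2, Z=0, U=1, X=1) weight 1/45
  (W=3, Y=3, Z=0, U=0, X=1) weight 1/45
Group by Z:
  weight(Z=0) = 2/45
  weight(Z=1) = 1/270
Total weight = 2/45 + 1/270 = 13/270
P(Z=0 | obs) = 2/45 / 13/270 = 12/13
P(Z=1 | obs) = 1/270 / 13/270 = 1/13

P(Z = 0 | obs) = 12/13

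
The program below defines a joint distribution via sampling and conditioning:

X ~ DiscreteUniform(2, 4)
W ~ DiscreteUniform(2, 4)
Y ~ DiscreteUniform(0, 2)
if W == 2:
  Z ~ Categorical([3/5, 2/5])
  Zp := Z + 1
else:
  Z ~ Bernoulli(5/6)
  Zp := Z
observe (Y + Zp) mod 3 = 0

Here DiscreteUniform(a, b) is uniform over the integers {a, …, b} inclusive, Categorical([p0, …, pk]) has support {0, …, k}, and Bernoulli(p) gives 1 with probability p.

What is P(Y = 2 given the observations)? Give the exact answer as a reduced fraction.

Enumerate traces; 18 have nonzero weight after conditioning:
  (X=2, W=2, Y=1, Z=1) weight 2/135
  (X=2, W=2, Y=2, Z=0) weight 1/45
  (X=2, W=3, Y=0, Z=0) weight 1/162
  (X=2, W=3, Y=2, Z=1) weight 5/162
  (X=2, W=4, Y=0, Z=0) weight 1/162
  (X=2, W=4, Y=2, Z=1) weight 5/162
  (X=3, W=2, Y=1, Z=1) weight 2/135
  (X=3, W=2, Y=2, Z=0) weight 1/45
  … 10 more
Group by Y:
  weight(Y=0) = 1/27
  weight(Y=1) = 2/45
  weight(Y=2) = 34/135
Total weight = 1/27 + 2/45 + 34/135 = 1/3
P(Y=0 | obs) = 1/27 / 1/3 = 1/9
P(Y=1 | obs) = 2/45 / 1/3 = 2/15
P(Y=2 | obs) = 34/135 / 1/3 = 34/45

P(Y = 2 | obs) = 34/45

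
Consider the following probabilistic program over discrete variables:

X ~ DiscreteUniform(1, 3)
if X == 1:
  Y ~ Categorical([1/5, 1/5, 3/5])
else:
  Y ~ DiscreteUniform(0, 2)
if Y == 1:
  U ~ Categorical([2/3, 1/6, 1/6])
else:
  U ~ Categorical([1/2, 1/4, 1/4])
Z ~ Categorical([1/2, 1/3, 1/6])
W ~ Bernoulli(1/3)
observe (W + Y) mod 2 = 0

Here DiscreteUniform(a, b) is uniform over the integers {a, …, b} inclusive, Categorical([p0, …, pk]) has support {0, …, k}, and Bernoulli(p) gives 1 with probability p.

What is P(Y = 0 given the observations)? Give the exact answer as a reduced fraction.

Enumerate traces; 81 have nonzero weight after conditioning:
  (X=1, Y=0, U=0, Z=0, W=0) weight 1/90
  (X=1, Y=0, U=0, Z=1, W=0) weight 1/135
  (X=1, Y=0, U=0, Z=2, W=0) weight 1/270
  (X=1, Y=0, U=1, Z=0, W=0) weight 1/180
  (X=1, Y=0, U=1, Z=1, W=0) weight 1/270
  (X=1, Y=0, U=1, Z=2, W=0) weight 1/540
  (X=1, Y=0, U=2, Z=0, W=0) weight 1/180
  (X=1, Y=0, U=2, Z=1, W=0) weight 1/270
  (X=1, Y=1, U=0, Z=0, W=1) weight 1/135
  (X=1, Y=2, U=0, Z=0, W=0) weight 1/30
  … 71 more
Group by Y:
  weight(Y=0) = 26/135
  weight(Y=1) = 13/135
  weight(Y=2) = 38/135
Total weight = 26/135 + 13/135 + 38/135 = 77/135
P(Y=0 | obs) = 26/135 / 77/135 = 26/77
P(Y=1 | obs) = 13/135 / 77/135 = 13/77
P(Y=2 | obs) = 38/135 / 77/135 = 38/77

P(Y = 0 | obs) = 26/77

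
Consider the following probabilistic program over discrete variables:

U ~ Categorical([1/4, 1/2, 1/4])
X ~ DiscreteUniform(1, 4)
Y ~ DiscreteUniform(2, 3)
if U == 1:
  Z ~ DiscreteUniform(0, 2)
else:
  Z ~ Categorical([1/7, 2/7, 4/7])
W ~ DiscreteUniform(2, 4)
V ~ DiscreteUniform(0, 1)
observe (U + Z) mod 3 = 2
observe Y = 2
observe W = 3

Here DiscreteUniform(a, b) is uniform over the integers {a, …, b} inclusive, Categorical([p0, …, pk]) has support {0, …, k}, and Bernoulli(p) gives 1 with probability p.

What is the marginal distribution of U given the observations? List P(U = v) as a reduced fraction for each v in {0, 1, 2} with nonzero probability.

P(U=0) = 12/29, P(U=1) = 14/29, P(U=2) = 3/29

Enumerate traces; 24 have nonzero weight after conditioning:
  (U=0, X=1, Y=2, Z=2, W=3, V=0) weight 1/336
  (U=0, X=1, Y=2, Z=2, W=3, V=1) weight 1/336
  (U=0, X=2, Y=2, Z=2, W=3, V=0) weight 1/336
  (U=0, X=2, Y=2, Z=2, W=3, V=1) weight 1/336
  (U=0, X=3, Y=2, Z=2, W=3, V=0) weight 1/336
  (U=0, X=3, Y=2, Z=2, W=3, V=1) weight 1/336
  (U=0, X=4, Y=2, Z=2, W=3, V=0) weight 1/336
  (U=0, X=4, Y=2, Z=2, W=3, V=1) weight 1/336
  (U=1, X=1, Y=2, Z=1, W=3, V=0) weight 1/288
  (U=2, X=1, Y=2, Z=0, W=3, V=0) weight 1/1344
  … 14 more
Group by U:
  weight(U=0) = 1/42
  weight(U=1) = 1/36
  weight(U=2) = 1/168
Total weight = 1/42 + 1/36 + 1/168 = 29/504
P(U=0 | obs) = 1/42 / 29/504 = 12/29
P(U=1 | obs) = 1/36 / 29/504 = 14/29
P(U=2 | obs) = 1/168 / 29/504 = 3/29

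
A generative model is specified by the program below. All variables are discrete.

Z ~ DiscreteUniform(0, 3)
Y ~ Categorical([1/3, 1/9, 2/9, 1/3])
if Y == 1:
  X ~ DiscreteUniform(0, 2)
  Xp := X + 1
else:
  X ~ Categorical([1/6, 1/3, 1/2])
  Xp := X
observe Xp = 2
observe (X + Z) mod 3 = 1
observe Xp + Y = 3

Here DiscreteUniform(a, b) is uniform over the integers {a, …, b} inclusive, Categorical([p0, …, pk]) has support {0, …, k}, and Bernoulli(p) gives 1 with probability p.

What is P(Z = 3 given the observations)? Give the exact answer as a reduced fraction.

P(Z = 3 | obs) = 1/2

Enumerate traces; 2 have nonzero weight after conditioning:
  (Z=0, Y=1, X=1) weight 1/108
  (Z=3, Y=1, X=1) weight 1/108
Group by Z:
  weight(Z=0) = 1/108
  weight(Z=3) = 1/108
Total weight = 1/108 + 1/108 = 1/54
P(Z=0 | obs) = 1/108 / 1/54 = 1/2
P(Z=3 | obs) = 1/108 / 1/54 = 1/2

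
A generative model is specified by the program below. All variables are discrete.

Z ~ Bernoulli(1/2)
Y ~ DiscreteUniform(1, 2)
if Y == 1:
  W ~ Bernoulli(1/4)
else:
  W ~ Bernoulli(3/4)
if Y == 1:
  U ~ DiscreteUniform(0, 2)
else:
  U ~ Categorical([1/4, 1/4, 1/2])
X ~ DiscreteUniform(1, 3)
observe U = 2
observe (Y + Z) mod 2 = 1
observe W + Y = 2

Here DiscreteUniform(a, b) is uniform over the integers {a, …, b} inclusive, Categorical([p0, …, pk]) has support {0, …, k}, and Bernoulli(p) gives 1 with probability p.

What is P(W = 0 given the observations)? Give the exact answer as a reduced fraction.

P(W = 0 | obs) = 3/5

Enumerate traces; 6 have nonzero weight after conditioning:
  (Z=0, Y=1, W=1, U=2, X=1) weight 1/144
  (Z=0, Y=1, W=1, U=2, X=2) weight 1/144
  (Z=0, Y=1, W=1, U=2, X=3) weight 1/144
  (Z=1, Y=2, W=0, U=2, X=1) weight 1/96
  (Z=1, Y=2, W=0, U=2, X=2) weight 1/96
  (Z=1, Y=2, W=0, U=2, X=3) weight 1/96
Group by W:
  weight(W=0) = 1/32
  weight(W=1) = 1/48
Total weight = 1/32 + 1/48 = 5/96
P(W=0 | obs) = 1/32 / 5/96 = 3/5
P(W=1 | obs) = 1/48 / 5/96 = 2/5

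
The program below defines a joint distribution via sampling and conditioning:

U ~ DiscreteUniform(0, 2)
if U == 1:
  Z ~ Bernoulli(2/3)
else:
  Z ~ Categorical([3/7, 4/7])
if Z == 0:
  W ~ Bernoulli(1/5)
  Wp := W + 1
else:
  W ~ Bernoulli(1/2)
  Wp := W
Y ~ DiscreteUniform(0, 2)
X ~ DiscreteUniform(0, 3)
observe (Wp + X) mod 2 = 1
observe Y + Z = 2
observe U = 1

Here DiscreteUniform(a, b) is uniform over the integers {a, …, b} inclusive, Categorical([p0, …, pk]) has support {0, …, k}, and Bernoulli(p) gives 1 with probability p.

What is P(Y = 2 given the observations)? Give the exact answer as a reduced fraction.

Enumerate traces; 8 have nonzero weight after conditioning:
  (U=1, Z=0, W=0, Y=2, X=0) weight 1/135
  (U=1, Z=0, W=0, Y=2, X=2) weight 1/135
  (U=1, Z=0, W=1, Y=2, X=1) weight 1/540
  (U=1, Z=0, W=1, Y=2, X=3) weight 1/540
  (U=1, Z=1, W=0, Y=1, X=1) weight 1/108
  (U=1, Z=1, W=0, Y=1, X=3) weight 1/108
  (U=1, Z=1, W=1, Y=1, X=0) weight 1/108
  (U=1, Z=1, W=1, Y=1, X=2) weight 1/108
Group by Y:
  weight(Y=1) = 1/27
  weight(Y=2) = 1/54
Total weight = 1/27 + 1/54 = 1/18
P(Y=1 | obs) = 1/27 / 1/18 = 2/3
P(Y=2 | obs) = 1/54 / 1/18 = 1/3

P(Y = 2 | obs) = 1/3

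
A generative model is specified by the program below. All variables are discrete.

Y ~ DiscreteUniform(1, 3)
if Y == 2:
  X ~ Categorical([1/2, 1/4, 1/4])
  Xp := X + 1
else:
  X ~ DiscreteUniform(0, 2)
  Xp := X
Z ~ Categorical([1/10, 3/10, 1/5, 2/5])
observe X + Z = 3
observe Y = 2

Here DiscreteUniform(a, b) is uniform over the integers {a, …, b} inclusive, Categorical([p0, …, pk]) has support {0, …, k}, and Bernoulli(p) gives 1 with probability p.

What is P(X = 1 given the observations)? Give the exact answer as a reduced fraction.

P(X = 1 | obs) = 2/13

Enumerate traces; 3 have nonzero weight after conditioning:
  (Y=2, X=0, Z=3) weight 1/15
  (Y=2, X=1, Z=2) weight 1/60
  (Y=2, X=2, Z=1) weight 1/40
Group by X:
  weight(X=0) = 1/15
  weight(X=1) = 1/60
  weight(X=2) = 1/40
Total weight = 1/15 + 1/60 + 1/40 = 13/120
P(X=0 | obs) = 1/15 / 13/120 = 8/13
P(X=1 | obs) = 1/60 / 13/120 = 2/13
P(X=2 | obs) = 1/40 / 13/120 = 3/13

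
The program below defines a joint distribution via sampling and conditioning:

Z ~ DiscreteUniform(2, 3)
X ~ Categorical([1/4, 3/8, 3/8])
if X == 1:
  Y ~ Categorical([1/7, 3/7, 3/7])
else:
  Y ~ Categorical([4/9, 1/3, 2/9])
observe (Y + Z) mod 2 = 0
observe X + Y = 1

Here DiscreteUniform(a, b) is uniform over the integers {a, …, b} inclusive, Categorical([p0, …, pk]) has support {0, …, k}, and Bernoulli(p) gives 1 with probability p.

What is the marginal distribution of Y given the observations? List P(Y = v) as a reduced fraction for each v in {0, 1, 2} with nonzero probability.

Enumerate traces; 2 have nonzero weight after conditioning:
  (Z=2, X=1, Y=0) weight 3/112
  (Z=3, X=0, Y=1) weight 1/24
Group by Y:
  weight(Y=0) = 3/112
  weight(Y=1) = 1/24
Total weight = 3/112 + 1/24 = 23/336
P(Y=0 | obs) = 3/112 / 23/336 = 9/23
P(Y=1 | obs) = 1/24 / 23/336 = 14/23

P(Y=0) = 9/23, P(Y=1) = 14/23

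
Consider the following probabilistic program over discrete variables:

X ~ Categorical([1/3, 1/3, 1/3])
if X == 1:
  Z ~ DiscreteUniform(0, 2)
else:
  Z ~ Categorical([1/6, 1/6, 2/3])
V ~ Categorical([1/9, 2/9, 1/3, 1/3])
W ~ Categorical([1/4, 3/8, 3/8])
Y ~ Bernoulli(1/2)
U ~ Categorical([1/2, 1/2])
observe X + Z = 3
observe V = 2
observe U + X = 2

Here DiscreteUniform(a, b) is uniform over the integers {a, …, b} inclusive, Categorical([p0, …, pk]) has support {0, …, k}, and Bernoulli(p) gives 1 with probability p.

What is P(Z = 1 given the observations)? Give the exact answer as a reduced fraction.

Enumerate traces; 12 have nonzero weight after conditioning:
  (X=1, Z=2, V=2, W=0, Y=0, U=1) weight 1/432
  (X=1, Z=2, V=2, W=0, Y=1, U=1) weight 1/432
  (X=1, Z=2, V=2, W=1, Y=0, U=1) weight 1/288
  (X=1, Z=2, V=2, W=1, Y=1, U=1) weight 1/288
  (X=1, Z=2, V=2, W=2, Y=0, U=1) weight 1/288
  (X=1, Z=2, V=2, W=2, Y=1, U=1) weight 1/288
  (X=2, Z=1, V=2, W=0, Y=0, U=0) weight 1/864
  (X=2, Z=1, V=2, W=0, Y=1, U=0) weight 1/864
  … 4 more
Group by Z:
  weight(Z=1) = 1/108
  weight(Z=2) = 1/54
Total weight = 1/108 + 1/54 = 1/36
P(Z=1 | obs) = 1/108 / 1/36 = 1/3
P(Z=2 | obs) = 1/54 / 1/36 = 2/3

P(Z = 1 | obs) = 1/3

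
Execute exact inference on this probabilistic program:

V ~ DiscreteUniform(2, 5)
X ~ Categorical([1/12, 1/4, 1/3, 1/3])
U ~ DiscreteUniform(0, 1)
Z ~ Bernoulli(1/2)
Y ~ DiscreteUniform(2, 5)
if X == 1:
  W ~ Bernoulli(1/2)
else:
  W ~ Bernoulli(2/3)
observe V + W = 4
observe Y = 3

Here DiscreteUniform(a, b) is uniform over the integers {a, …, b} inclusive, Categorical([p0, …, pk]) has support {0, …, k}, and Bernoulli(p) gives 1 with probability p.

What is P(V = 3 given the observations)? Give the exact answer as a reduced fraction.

P(V = 3 | obs) = 5/8

Enumerate traces; 32 have nonzero weight after conditioning:
  (V=3, X=0, U=0, Z=0, Y=3, W=1) weight 1/1152
  (V=3, X=0, U=0, Z=1, Y=3, W=1) weight 1/1152
  (V=3, X=0, U=1, Z=0, Y=3, W=1) weight 1/1152
  (V=3, X=0, U=1, Z=1, Y=3, W=1) weight 1/1152
  (V=3, X=1, U=0, Z=0, Y=3, W=1) weight 1/512
  (V=3, X=1, U=0, Z=1, Y=3, W=1) weight 1/512
  (V=3, X=1, U=1, Z=0, Y=3, W=1) weight 1/512
  (V=3, X=1, U=1, Z=1, Y=3, W=1) weight 1/512
  (V=4, X=0, U=0, Z=0, Y=3, W=0) weight 1/2304
  … 23 more
Group by V:
  weight(V=3) = 5/128
  weight(V=4) = 3/128
Total weight = 5/128 + 3/128 = 1/16
P(V=3 | obs) = 5/128 / 1/16 = 5/8
P(V=4 | obs) = 3/128 / 1/16 = 3/8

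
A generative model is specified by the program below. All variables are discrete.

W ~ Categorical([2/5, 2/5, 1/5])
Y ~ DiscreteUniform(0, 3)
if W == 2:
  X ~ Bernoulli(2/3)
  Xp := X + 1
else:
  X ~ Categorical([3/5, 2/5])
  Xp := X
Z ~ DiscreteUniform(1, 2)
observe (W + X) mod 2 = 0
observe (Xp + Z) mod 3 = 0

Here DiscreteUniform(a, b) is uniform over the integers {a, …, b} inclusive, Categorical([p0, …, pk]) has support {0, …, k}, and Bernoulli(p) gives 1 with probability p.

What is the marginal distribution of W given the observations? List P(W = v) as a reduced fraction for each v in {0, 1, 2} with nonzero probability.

Enumerate traces; 8 have nonzero weight after conditioning:
  (W=1, Y=0, X=1, Z=2) weight 1/50
  (W=1, Y=1, X=1, Z=2) weight 1/50
  (W=1, Y=2, X=1, Z=2) weight 1/50
  (W=1, Y=3, X=1, Z=2) weight 1/50
  (W=2, Y=0, X=0, Z=2) weight 1/120
  (W=2, Y=1, X=0, Z=2) weight 1/120
  (W=2, Y=2, X=0, Z=2) weight 1/120
  (W=2, Y=3, X=0, Z=2) weight 1/120
Group by W:
  weight(W=1) = 2/25
  weight(W=2) = 1/30
Total weight = 2/25 + 1/30 = 17/150
P(W=1 | obs) = 2/25 / 17/150 = 12/17
P(W=2 | obs) = 1/30 / 17/150 = 5/17

P(W=1) = 12/17, P(W=2) = 5/17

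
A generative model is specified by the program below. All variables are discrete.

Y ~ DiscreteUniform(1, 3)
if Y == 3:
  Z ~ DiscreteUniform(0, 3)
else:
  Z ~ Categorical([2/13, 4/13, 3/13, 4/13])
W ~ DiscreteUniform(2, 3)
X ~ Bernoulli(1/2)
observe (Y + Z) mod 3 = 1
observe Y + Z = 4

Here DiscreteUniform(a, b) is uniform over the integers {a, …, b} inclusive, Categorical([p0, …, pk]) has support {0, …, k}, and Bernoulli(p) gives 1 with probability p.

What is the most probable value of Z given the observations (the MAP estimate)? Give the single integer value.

argmax_v P(Z = v | obs) = 3

Enumerate traces; 12 have nonzero weight after conditioning:
  (Y=1, Z=3, W=2, X=0) weight 1/39
  (Y=1, Z=3, W=2, X=1) weight 1/39
  (Y=1, Z=3, W=3, X=0) weight 1/39
  (Y=1, Z=3, W=3, X=1) weight 1/39
  (Y=2, Z=2, W=2, X=0) weight 1/52
  (Y=2, Z=2, W=2, X=1) weight 1/52
  (Y=2, Z=2, W=3, X=0) weight 1/52
  (Y=2, Z=2, W=3, X=1) weight 1/52
  (Y=3, Z=1, W=2, X=0) weight 1/48
  … 3 more
Group by Z:
  weight(Z=1) = 1/12
  weight(Z=2) = 1/13
  weight(Z=3) = 4/39
Total weight = 1/12 + 1/13 + 4/39 = 41/156
P(Z=1 | obs) = 1/12 / 41/156 = 13/41
P(Z=2 | obs) = 1/13 / 41/156 = 12/41
P(Z=3 | obs) = 4/39 / 41/156 = 16/41
argmax = 3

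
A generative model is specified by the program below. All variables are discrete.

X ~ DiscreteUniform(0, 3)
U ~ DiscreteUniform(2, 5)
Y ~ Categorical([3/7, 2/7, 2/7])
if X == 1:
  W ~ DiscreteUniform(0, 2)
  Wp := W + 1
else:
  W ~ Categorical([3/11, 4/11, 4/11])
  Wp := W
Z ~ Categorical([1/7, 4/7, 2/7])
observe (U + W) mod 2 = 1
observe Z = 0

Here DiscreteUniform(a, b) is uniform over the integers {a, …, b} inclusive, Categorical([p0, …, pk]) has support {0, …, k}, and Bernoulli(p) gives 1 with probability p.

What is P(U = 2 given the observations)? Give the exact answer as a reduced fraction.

P(U = 2 | obs) = 47/264

Enumerate traces; 72 have nonzero weight after conditioning:
  (X=0, U=2, Y=0, W=1, Z=0) weight 3/2156
  (X=0, U=2, Y=1, W=1, Z=0) weight 1/1078
  (X=0, U=2, Y=2, W=1, Z=0) weight 1/1078
  (X=0, U=3, Y=0, W=0, Z=0) weight 9/8624
  (X=0, U=3, Y=0, W=2, Z=0) weight 3/2156
  (X=0, U=3, Y=1, W=0, Z=0) weight 3/4312
  (X=0, U=3, Y=1, W=2, Z=0) weight 1/1078
  (X=0, U=3, Y=2, W=0, Z=0) weight 3/4312
  (X=0, U=4, Y=0, W=1, Z=0) weight 3/2156
  (X=0, U=5, Y=0, W=0, Z=0) weight 9/8624
  … 62 more
Group by U:
  weight(U=2) = 47/3696
  weight(U=3) = 85/3696
  weight(U=4) = 47/3696
  weight(U=5) = 85/3696
Total weight = 47/3696 + 85/3696 + 47/3696 + 85/3696 = 1/14
P(U=2 | obs) = 47/3696 / 1/14 = 47/264
P(U=3 | obs) = 85/3696 / 1/14 = 85/264
P(U=4 | obs) = 47/3696 / 1/14 = 47/264
P(U=5 | obs) = 85/3696 / 1/14 = 85/264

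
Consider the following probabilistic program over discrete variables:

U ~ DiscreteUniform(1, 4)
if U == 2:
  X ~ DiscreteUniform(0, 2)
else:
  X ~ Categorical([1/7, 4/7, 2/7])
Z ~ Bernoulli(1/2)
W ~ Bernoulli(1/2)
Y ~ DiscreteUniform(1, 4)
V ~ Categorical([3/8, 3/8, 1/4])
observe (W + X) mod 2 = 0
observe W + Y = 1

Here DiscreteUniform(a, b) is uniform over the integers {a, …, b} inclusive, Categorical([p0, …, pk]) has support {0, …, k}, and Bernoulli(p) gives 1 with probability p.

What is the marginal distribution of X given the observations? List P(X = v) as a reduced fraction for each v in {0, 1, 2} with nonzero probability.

P(X=0) = 16/41, P(X=2) = 25/41

Enumerate traces; 48 have nonzero weight after conditioning:
  (U=1, X=0, Z=0, W=0, Y=1, V=0) weight 3/3584
  (U=1, X=0, Z=0, W=0, Y=1, V=1) weight 3/3584
  (U=1, X=0, Z=0, W=0, Y=1, V=2) weight 1/1792
  (U=1, X=0, Z=1, W=0, Y=1, V=0) weight 3/3584
  (U=1, X=0, Z=1, W=0, Y=1, V=1) weight 3/3584
  (U=1, X=0, Z=1, W=0, Y=1, V=2) weight 1/1792
  (U=1, X=2, Z=0, W=0, Y=1, V=0) weight 3/1792
  (U=1, X=2, Z=0, W=0, Y=1, V=1) weight 3/1792
  … 40 more
Group by X:
  weight(X=0) = 1/42
  weight(X=2) = 25/672
Total weight = 1/42 + 25/672 = 41/672
P(X=0 | obs) = 1/42 / 41/672 = 16/41
P(X=2 | obs) = 25/672 / 41/672 = 25/41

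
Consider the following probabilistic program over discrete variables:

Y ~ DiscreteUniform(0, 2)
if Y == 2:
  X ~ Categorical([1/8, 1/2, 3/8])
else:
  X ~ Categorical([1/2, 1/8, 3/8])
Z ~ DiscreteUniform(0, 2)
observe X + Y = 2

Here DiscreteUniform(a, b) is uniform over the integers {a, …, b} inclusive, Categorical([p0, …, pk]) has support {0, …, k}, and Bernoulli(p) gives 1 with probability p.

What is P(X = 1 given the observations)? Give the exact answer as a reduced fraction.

P(X = 1 | obs) = 1/5

Enumerate traces; 9 have nonzero weight after conditioning:
  (Y=0, X=2, Z=0) weight 1/24
  (Y=0, X=2, Z=1) weight 1/24
  (Y=0, X=2, Z=2) weight 1/24
  (Y=1, X=1, Z=0) weight 1/72
  (Y=1, X=1, Z=1) weight 1/72
  (Y=1, X=1, Z=2) weight 1/72
  (Y=2, X=0, Z=0) weight 1/72
  (Y=2, X=0, Z=1) weight 1/72
  … 1 more
Group by X:
  weight(X=0) = 1/24
  weight(X=1) = 1/24
  weight(X=2) = 1/8
Total weight = 1/24 + 1/24 + 1/8 = 5/24
P(X=0 | obs) = 1/24 / 5/24 = 1/5
P(X=1 | obs) = 1/24 / 5/24 = 1/5
P(X=2 | obs) = 1/8 / 5/24 = 3/5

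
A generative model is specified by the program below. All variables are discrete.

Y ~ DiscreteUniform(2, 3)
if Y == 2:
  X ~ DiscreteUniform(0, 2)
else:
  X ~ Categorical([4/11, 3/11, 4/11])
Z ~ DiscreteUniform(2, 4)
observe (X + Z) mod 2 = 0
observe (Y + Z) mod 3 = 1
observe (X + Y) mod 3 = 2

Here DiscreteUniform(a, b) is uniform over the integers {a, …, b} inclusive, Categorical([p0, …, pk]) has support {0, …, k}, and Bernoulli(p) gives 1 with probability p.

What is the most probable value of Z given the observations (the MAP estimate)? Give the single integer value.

Enumerate traces; 2 have nonzero weight after conditioning:
  (Y=2, X=0, Z=2) weight 1/18
  (Y=3, X=2, Z=4) weight 2/33
Group by Z:
  weight(Z=2) = 1/18
  weight(Z=4) = 2/33
Total weight = 1/18 + 2/33 = 23/198
P(Z=2 | obs) = 1/18 / 23/198 = 11/23
P(Z=4 | obs) = 2/33 / 23/198 = 12/23
argmax = 4

argmax_v P(Z = v | obs) = 4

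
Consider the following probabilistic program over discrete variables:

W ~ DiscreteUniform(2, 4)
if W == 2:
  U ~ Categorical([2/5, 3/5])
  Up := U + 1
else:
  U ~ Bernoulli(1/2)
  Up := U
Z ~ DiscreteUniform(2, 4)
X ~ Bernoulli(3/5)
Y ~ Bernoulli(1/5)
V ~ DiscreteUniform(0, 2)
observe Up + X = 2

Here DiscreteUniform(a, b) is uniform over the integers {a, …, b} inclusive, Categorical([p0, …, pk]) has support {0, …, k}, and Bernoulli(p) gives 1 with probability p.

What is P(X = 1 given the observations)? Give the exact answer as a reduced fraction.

P(X = 1 | obs) = 7/9

Enumerate traces; 72 have nonzero weight after conditioning:
  (W=2, U=0, Z=2, X=1, Y=0, V=0) weight 8/1125
  (W=2, U=0, Z=2, X=1, Y=0, V=1) weight 8/1125
  (W=2, U=0, Z=2, X=1, Y=0, V=2) weight 8/1125
  (W=2, U=0, Z=2, X=1, Y=1, V=0) weight 2/1125
  (W=2, U=0, Z=2, X=1, Y=1, V=1) weight 2/1125
  (W=2, U=0, Z=2, X=1, Y=1, V=2) weight 2/1125
  (W=2, U=0, Z=3, X=1, Y=0, V=0) weight 8/1125
  (W=2, U=0, Z=3, X=1, Y=0, V=1) weight 8/1125
  (W=2, U=1, Z=2, X=0, Y=0, V=0) weight 8/1125
  … 63 more
Group by X:
  weight(X=0) = 2/25
  weight(X=1) = 7/25
Total weight = 2/25 + 7/25 = 9/25
P(X=0 | obs) = 2/25 / 9/25 = 2/9
P(X=1 | obs) = 7/25 / 9/25 = 7/9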